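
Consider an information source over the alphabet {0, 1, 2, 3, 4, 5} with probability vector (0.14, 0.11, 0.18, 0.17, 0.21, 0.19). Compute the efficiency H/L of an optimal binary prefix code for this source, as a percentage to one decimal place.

98.3%

Entropy H = −Σ p log₂ p ≈ 2.5553 bits.
Huffman merges: 11/100+7/50→1/4; 17/100+9/50→7/20; 19/100+21/100→2/5; 1/4+7/20→3/5; 2/5+3/5→1. L = 13/5 ≈ 2.6000.
Efficiency = H/L = 2.5553/2.6000 = 98.3%.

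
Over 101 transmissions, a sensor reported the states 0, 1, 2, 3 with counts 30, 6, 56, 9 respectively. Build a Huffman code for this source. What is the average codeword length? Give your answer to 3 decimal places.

Probabilities are the counts divided by 101.
Repeatedly combine the two least-probable nodes; the expected code length is the sum of the merged weights.
merge 6/101 + 9/101 → 15/101
merge 15/101 + 30/101 → 45/101
merge 45/101 + 56/101 → 1
L = 15/101 + 45/101 + 1 = 161/101 ≈ 1.594 bits/symbol.

1.594 bits/symbol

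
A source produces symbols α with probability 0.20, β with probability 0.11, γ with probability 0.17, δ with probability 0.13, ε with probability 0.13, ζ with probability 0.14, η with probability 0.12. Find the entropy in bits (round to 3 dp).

2.779 bits

H = −Σ pᵢ log₂ pᵢ.
−0.20·log₂(0.20) = 0.4644
−0.11·log₂(0.11) = 0.3503
−0.17·log₂(0.17) = 0.4346
−0.13·log₂(0.13) = 0.3826
−0.13·log₂(0.13) = 0.3826
−0.14·log₂(0.14) = 0.3971
−0.12·log₂(0.12) = 0.3671
Sum ≈ 2.7787 → 2.779 bits.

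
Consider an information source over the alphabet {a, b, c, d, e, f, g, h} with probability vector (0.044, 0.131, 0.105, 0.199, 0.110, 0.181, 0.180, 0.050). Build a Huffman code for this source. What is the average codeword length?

2.895 bits/symbol

Repeatedly combine the two least-probable nodes; the expected code length is the sum of the merged weights.
merge 11/250 + 1/20 → 47/500
merge 47/500 + 21/200 → 199/1000
merge 11/100 + 131/1000 → 241/1000
merge 9/50 + 181/1000 → 361/1000
merge 199/1000 + 199/1000 → 199/500
merge 241/1000 + 361/1000 → 301/500
merge 199/500 + 301/500 → 1
L = 47/500 + 199/1000 + 241/1000 + 361/1000 + 199/500 + 301/500 + 1 = 579/200 = 2.895 bits/symbol.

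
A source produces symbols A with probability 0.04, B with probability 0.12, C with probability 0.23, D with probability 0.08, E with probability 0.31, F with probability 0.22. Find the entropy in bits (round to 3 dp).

2.336 bits

H = −Σ pᵢ log₂ pᵢ.
−0.04·log₂(0.04) = 0.1858
−0.12·log₂(0.12) = 0.3671
−0.23·log₂(0.23) = 0.4877
−0.08·log₂(0.08) = 0.2915
−0.31·log₂(0.31) = 0.5238
−0.22·log₂(0.22) = 0.4806
Sum ≈ 2.3364 → 2.336 bits.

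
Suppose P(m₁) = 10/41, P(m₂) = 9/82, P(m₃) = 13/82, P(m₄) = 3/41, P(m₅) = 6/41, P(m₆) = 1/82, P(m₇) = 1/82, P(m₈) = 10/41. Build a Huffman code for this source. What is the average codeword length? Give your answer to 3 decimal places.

Repeatedly combine the two least-probable nodes; the expected code length is the sum of the merged weights.
merge 1/82 + 1/82 → 1/41
merge 1/41 + 3/41 → 4/41
merge 4/41 + 9/82 → 17/82
merge 6/41 + 13/82 → 25/82
merge 17/82 + 10/41 → 37/82
merge 10/41 + 25/82 → 45/82
merge 37/82 + 45/82 → 1
L = 1/41 + 4/41 + 17/82 + 25/82 + 37/82 + 45/82 + 1 = 108/41 ≈ 2.634 bits/symbol.

2.634 bits/symbol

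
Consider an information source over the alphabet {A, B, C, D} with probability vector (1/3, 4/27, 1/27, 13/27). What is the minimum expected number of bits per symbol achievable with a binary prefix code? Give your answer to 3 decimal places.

1.704 bits/symbol

Repeatedly combine the two least-probable nodes; the expected code length is the sum of the merged weights.
merge 1/27 + 4/27 → 5/27
merge 5/27 + 1/3 → 14/27
merge 13/27 + 14/27 → 1
L = 5/27 + 14/27 + 1 = 46/27 ≈ 1.704 bits/symbol.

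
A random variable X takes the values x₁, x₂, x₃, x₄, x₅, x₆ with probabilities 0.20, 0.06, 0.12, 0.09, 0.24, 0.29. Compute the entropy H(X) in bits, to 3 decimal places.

2.400 bits

H = −Σ pᵢ log₂ pᵢ.
−0.20·log₂(0.20) = 0.4644
−0.06·log₂(0.06) = 0.2435
−0.12·log₂(0.12) = 0.3671
−0.09·log₂(0.09) = 0.3127
−0.24·log₂(0.24) = 0.4941
−0.29·log₂(0.29) = 0.5179
Sum ≈ 2.3997 → 2.400 bits.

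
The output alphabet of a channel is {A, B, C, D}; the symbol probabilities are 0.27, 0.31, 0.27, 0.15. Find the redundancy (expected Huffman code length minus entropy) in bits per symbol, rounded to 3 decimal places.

Entropy H = −Σ p log₂ p ≈ 1.9544 bits.
Huffman merges: 3/20+27/100→21/50; 27/100+31/100→29/50; 21/50+29/50→1. L = 2 ≈ 2.0000.
L − H = 2.0000 − 1.9544 = 0.046 bits.

0.046 bits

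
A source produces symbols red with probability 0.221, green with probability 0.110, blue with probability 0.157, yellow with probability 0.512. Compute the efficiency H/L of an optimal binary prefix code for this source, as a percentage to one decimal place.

Entropy H = −Σ p log₂ p ≈ 1.7455 bits.
Huffman merges: 11/100+157/1000→267/1000; 221/1000+267/1000→61/125; 61/125+64/125→1. L = 351/200 ≈ 1.7550.
Efficiency = H/L = 1.7455/1.7550 = 99.5%.

99.5%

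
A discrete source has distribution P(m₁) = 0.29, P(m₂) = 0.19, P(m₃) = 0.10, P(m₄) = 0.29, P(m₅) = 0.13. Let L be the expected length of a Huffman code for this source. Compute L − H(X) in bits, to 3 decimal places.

Entropy H = −Σ p log₂ p ≈ 2.2059 bits.
Huffman merges: 1/10+13/100→23/100; 19/100+23/100→21/50; 29/100+29/100→29/50; 21/50+29/50→1. L = 223/100 ≈ 2.2300.
L − H = 2.2300 − 2.2059 = 0.024 bits.

0.024 bits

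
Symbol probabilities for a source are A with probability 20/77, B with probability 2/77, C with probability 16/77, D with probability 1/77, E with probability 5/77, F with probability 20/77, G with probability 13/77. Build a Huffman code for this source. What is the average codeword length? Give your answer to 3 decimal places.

2.416 bits/symbol

Repeatedly combine the two least-probable nodes; the expected code length is the sum of the merged weights.
merge 1/77 + 2/77 → 3/77
merge 3/77 + 5/77 → 8/77
merge 8/77 + 13/77 → 3/11
merge 16/77 + 20/77 → 36/77
merge 20/77 + 3/11 → 41/77
merge 36/77 + 41/77 → 1
L = 3/77 + 8/77 + 3/11 + 36/77 + 41/77 + 1 = 186/77 ≈ 2.416 bits/symbol.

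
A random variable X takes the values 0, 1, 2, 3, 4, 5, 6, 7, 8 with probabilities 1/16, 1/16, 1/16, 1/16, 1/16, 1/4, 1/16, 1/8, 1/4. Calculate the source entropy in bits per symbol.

2.875 bits

Each probability is a power of 1/2, so log₂(1/p) is an integer.
H = Σ p·log₂(1/p) = 1/16·4 + 1/16·4 + 1/16·4 + 1/16·4 + 1/16·4 + 1/4·2 + 1/16·4 + 1/8·3 + 1/4·2 = 2.875 bits.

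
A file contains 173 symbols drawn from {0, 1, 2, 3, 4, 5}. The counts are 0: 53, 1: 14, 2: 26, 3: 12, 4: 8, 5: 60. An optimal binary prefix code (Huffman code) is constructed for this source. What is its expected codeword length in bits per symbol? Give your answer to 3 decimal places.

2.312 bits/symbol

Probabilities are the counts divided by 173.
Repeatedly combine the two least-probable nodes; the expected code length is the sum of the merged weights.
merge 8/173 + 12/173 → 20/173
merge 14/173 + 20/173 → 34/173
merge 26/173 + 34/173 → 60/173
merge 53/173 + 60/173 → 113/173
merge 60/173 + 113/173 → 1
L = 20/173 + 34/173 + 60/173 + 113/173 + 1 = 400/173 ≈ 2.312 bits/symbol.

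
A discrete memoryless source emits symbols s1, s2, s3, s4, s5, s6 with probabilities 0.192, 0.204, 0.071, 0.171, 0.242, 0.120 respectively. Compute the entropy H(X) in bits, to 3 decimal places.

H = −Σ pᵢ log₂ pᵢ.
−0.192·log₂(0.192) = 0.4571
−0.204·log₂(0.204) = 0.4678
−0.071·log₂(0.071) = 0.2709
−0.171·log₂(0.171) = 0.4357
−0.242·log₂(0.242) = 0.4954
−0.120·log₂(0.120) = 0.3671
Sum ≈ 2.4940 → 2.494 bits.

2.494 bits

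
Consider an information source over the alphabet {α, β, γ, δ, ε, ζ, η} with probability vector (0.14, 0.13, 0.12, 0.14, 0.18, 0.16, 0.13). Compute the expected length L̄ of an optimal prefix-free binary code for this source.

Repeatedly combine the two least-probable nodes; the expected code length is the sum of the merged weights.
merge 3/25 + 13/100 → 1/4
merge 13/100 + 7/50 → 27/100
merge 7/50 + 4/25 → 3/10
merge 9/50 + 1/4 → 43/100
merge 27/100 + 3/10 → 57/100
merge 43/100 + 57/100 → 1
L = 1/4 + 27/100 + 3/10 + 43/100 + 57/100 + 1 = 141/50 = 2.82 bits/symbol.

2.82 bits/symbol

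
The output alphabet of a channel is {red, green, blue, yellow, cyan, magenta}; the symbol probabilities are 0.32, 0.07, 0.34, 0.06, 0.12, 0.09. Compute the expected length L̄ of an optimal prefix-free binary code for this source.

2.34 bits/symbol

Repeatedly combine the two least-probable nodes; the expected code length is the sum of the merged weights.
merge 3/50 + 7/100 → 13/100
merge 9/100 + 3/25 → 21/100
merge 13/100 + 21/100 → 17/50
merge 8/25 + 17/50 → 33/50
merge 17/50 + 33/50 → 1
L = 13/100 + 21/100 + 17/50 + 33/50 + 1 = 117/50 = 2.34 bits/symbol.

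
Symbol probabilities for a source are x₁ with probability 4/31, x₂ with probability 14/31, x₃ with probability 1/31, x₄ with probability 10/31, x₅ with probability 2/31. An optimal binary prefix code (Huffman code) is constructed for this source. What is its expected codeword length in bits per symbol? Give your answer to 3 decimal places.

1.871 bits/symbol

Repeatedly combine the two least-probable nodes; the expected code length is the sum of the merged weights.
merge 1/31 + 2/31 → 3/31
merge 3/31 + 4/31 → 7/31
merge 7/31 + 10/31 → 17/31
merge 14/31 + 17/31 → 1
L = 3/31 + 7/31 + 17/31 + 1 = 58/31 ≈ 1.871 bits/symbol.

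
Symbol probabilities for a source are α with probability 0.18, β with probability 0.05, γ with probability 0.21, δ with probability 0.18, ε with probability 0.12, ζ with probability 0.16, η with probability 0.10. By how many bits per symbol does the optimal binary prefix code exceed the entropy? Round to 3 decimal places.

Entropy H = −Σ p log₂ p ≈ 2.7018 bits.
Huffman merges: 1/20+1/10→3/20; 3/25+3/20→27/100; 4/25+9/50→17/50; 9/50+21/100→39/100; 27/100+17/50→61/100; 39/100+61/100→1. L = 69/25 ≈ 2.7600.
L − H = 2.7600 − 2.7018 = 0.058 bits.

0.058 bits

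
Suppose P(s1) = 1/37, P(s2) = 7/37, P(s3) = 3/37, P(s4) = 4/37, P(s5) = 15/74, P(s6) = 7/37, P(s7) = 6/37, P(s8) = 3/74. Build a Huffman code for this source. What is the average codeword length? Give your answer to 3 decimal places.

2.824 bits/symbol

Repeatedly combine the two least-probable nodes; the expected code length is the sum of the merged weights.
merge 1/37 + 3/74 → 5/74
merge 5/74 + 3/37 → 11/74
merge 4/37 + 11/74 → 19/74
merge 6/37 + 7/37 → 13/37
merge 7/37 + 15/74 → 29/74
merge 19/74 + 13/37 → 45/74
merge 29/74 + 45/74 → 1
L = 5/74 + 11/74 + 19/74 + 13/37 + 29/74 + 45/74 + 1 = 209/74 ≈ 2.824 bits/symbol.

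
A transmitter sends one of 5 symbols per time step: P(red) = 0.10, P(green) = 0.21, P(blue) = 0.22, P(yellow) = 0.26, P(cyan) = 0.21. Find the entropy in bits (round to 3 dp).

2.264 bits

H = −Σ pᵢ log₂ pᵢ.
−0.10·log₂(0.10) = 0.3322
−0.21·log₂(0.21) = 0.4728
−0.22·log₂(0.22) = 0.4806
−0.26·log₂(0.26) = 0.5053
−0.21·log₂(0.21) = 0.4728
Sum ≈ 2.2637 → 2.264 bits.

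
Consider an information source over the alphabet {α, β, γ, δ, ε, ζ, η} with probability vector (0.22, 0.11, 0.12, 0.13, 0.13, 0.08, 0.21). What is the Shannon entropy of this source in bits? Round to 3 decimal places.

H = −Σ pᵢ log₂ pᵢ.
−0.22·log₂(0.22) = 0.4806
−0.11·log₂(0.11) = 0.3503
−0.12·log₂(0.12) = 0.3671
−0.13·log₂(0.13) = 0.3826
−0.13·log₂(0.13) = 0.3826
−0.08·log₂(0.08) = 0.2915
−0.21·log₂(0.21) = 0.4728
Sum ≈ 2.7275 → 2.728 bits.

2.728 bits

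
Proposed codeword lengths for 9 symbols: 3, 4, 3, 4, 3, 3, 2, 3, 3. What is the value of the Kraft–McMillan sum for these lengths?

1.125

With common denominator 2^4 = 16: Σ 2^(−ℓᵢ) = 2/16 + 1/16 + 2/16 + 1/16 + 2/16 + 2/16 + 4/16 + 2/16 + 2/16 = 18/16 = 1.125.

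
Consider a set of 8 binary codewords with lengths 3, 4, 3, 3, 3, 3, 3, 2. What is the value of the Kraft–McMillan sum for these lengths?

With common denominator 2^4 = 16: Σ 2^(−ℓᵢ) = 2/16 + 1/16 + 2/16 + 2/16 + 2/16 + 2/16 + 2/16 + 4/16 = 17/16 = 1.0625.

1.0625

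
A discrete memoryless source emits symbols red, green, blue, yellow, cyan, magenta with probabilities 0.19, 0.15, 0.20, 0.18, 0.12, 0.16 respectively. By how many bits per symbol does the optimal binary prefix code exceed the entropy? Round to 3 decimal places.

Entropy H = −Σ p log₂ p ≈ 2.5655 bits.
Huffman merges: 3/25+3/20→27/100; 4/25+9/50→17/50; 19/100+1/5→39/100; 27/100+17/50→61/100; 39/100+61/100→1. L = 261/100 ≈ 2.6100.
L − H = 2.6100 − 2.5655 = 0.044 bits.

0.044 bits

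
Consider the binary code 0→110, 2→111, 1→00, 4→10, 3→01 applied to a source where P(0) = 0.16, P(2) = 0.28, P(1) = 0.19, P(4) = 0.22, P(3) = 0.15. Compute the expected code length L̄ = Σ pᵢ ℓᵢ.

2.44 bits/symbol

L̄ = Σ pᵢ·ℓᵢ = 0.16·3 + 0.28·3 + 0.19·2 + 0.22·2 + 0.15·2 = 2.44 bits/symbol.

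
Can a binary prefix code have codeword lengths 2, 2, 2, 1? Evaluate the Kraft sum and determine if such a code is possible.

With common denominator 2^2 = 4: Σ 2^(−ℓᵢ) = 1/4 + 1/4 + 1/4 + 2/4 = 5/4 = 1.25.
Kraft's inequality requires Σ ≤ 1; here Σ = 1.25 > 1, so no such prefix code exists.

1.25; no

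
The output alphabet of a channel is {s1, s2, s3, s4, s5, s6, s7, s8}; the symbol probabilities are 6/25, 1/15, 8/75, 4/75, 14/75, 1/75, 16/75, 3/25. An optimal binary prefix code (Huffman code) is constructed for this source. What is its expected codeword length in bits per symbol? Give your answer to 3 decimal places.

Repeatedly combine the two least-probable nodes; the expected code length is the sum of the merged weights.
merge 1/75 + 4/75 → 1/15
merge 1/15 + 1/15 → 2/15
merge 8/75 + 3/25 → 17/75
merge 2/15 + 14/75 → 8/25
merge 16/75 + 17/75 → 11/25
merge 6/25 + 8/25 → 14/25
merge 11/25 + 14/25 → 1
L = 1/15 + 2/15 + 17/75 + 8/25 + 11/25 + 14/25 + 1 = 206/75 ≈ 2.747 bits/symbol.

2.747 bits/symbol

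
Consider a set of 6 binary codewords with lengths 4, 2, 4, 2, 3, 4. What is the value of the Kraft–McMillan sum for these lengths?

0.8125

With common denominator 2^4 = 16: Σ 2^(−ℓᵢ) = 1/16 + 4/16 + 1/16 + 4/16 + 2/16 + 1/16 = 13/16 = 0.8125.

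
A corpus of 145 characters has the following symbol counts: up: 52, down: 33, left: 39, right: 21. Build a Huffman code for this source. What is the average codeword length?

2 bits/symbol

Probabilities are the counts divided by 145.
Repeatedly combine the two least-probable nodes; the expected code length is the sum of the merged weights.
merge 21/145 + 33/145 → 54/145
merge 39/145 + 52/145 → 91/145
merge 54/145 + 91/145 → 1
L = 54/145 + 91/145 + 1 = 2 bits/symbol.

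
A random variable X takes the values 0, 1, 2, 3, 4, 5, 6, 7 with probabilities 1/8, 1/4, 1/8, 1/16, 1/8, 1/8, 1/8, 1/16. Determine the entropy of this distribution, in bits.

Each probability is a power of 1/2, so log₂(1/p) is an integer.
H = Σ p·log₂(1/p) = 1/8·3 + 1/4·2 + 1/8·3 + 1/16·4 + 1/8·3 + 1/8·3 + 1/8·3 + 1/16·4 = 2.875 bits.

2.875 bits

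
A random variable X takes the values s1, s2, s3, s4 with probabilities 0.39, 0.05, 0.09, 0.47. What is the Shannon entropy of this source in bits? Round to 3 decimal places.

H = −Σ pᵢ log₂ pᵢ.
−0.39·log₂(0.39) = 0.5298
−0.05·log₂(0.05) = 0.2161
−0.09·log₂(0.09) = 0.3127
−0.47·log₂(0.47) = 0.5120
Sum ≈ 1.5705 → 1.571 bits.

1.571 bits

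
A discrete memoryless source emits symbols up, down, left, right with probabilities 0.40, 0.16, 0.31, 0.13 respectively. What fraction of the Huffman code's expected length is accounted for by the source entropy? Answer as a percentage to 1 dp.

Entropy H = −Σ p log₂ p ≈ 1.8582 bits.
Huffman merges: 13/100+4/25→29/100; 29/100+31/100→3/5; 2/5+3/5→1. L = 189/100 ≈ 1.8900.
Efficiency = H/L = 1.8582/1.8900 = 98.3%.

98.3%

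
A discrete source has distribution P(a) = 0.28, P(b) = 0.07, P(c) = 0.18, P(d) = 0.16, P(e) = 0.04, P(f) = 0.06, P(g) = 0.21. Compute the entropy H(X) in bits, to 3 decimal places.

2.553 bits

H = −Σ pᵢ log₂ pᵢ.
−0.28·log₂(0.28) = 0.5142
−0.07·log₂(0.07) = 0.2686
−0.18·log₂(0.18) = 0.4453
−0.16·log₂(0.16) = 0.4230
−0.04·log₂(0.04) = 0.1858
−0.06·log₂(0.06) = 0.2435
−0.21·log₂(0.21) = 0.4728
Sum ≈ 2.5532 → 2.553 bits.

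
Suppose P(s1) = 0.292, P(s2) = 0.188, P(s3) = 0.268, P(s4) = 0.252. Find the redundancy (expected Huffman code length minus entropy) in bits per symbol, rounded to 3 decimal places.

Entropy H = −Σ p log₂ p ≈ 1.9821 bits.
Huffman merges: 47/250+63/250→11/25; 67/250+73/250→14/25; 11/25+14/25→1. L = 2 ≈ 2.0000.
L − H = 2.0000 − 1.9821 = 0.018 bits.

0.018 bits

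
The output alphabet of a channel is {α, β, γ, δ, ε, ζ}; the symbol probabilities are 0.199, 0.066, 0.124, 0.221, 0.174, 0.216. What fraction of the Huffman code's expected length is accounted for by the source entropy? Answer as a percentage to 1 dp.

97.6%

Entropy H = −Σ p log₂ p ≈ 2.4936 bits.
Huffman merges: 33/500+31/250→19/100; 87/500+19/100→91/250; 199/1000+27/125→83/200; 221/1000+91/250→117/200; 83/200+117/200→1. L = 1277/500 ≈ 2.5540.
Efficiency = H/L = 2.4936/2.5540 = 97.6%.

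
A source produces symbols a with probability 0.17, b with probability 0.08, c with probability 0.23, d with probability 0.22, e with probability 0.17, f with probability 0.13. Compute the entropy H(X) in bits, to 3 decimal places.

2.512 bits

H = −Σ pᵢ log₂ pᵢ.
−0.17·log₂(0.17) = 0.4346
−0.08·log₂(0.08) = 0.2915
−0.23·log₂(0.23) = 0.4877
−0.22·log₂(0.22) = 0.4806
−0.17·log₂(0.17) = 0.4346
−0.13·log₂(0.13) = 0.3826
Sum ≈ 2.5116 → 2.512 bits.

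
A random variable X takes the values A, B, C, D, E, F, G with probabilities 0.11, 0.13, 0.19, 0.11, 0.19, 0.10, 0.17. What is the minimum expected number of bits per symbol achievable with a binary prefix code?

Repeatedly combine the two least-probable nodes; the expected code length is the sum of the merged weights.
merge 1/10 + 11/100 → 21/100
merge 11/100 + 13/100 → 6/25
merge 17/100 + 19/100 → 9/25
merge 19/100 + 21/100 → 2/5
merge 6/25 + 9/25 → 3/5
merge 2/5 + 3/5 → 1
L = 21/100 + 6/25 + 9/25 + 2/5 + 3/5 + 1 = 281/100 = 2.81 bits/symbol.

2.81 bits/symbol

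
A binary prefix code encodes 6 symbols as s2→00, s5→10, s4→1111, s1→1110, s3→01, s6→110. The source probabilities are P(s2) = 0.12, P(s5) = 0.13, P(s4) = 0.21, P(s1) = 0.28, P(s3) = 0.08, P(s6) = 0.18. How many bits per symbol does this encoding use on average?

3.16 bits/symbol

L̄ = Σ pᵢ·ℓᵢ = 0.12·2 + 0.13·2 + 0.21·4 + 0.28·4 + 0.08·2 + 0.18·3 = 3.16 bits/symbol.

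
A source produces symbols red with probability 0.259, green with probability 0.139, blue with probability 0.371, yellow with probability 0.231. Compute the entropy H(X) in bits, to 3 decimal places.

H = −Σ pᵢ log₂ pᵢ.
−0.259·log₂(0.259) = 0.5048
−0.139·log₂(0.139) = 0.3957
−0.371·log₂(0.371) = 0.5307
−0.231·log₂(0.231) = 0.4883
Sum ≈ 1.9196 → 1.920 bits.

1.920 bits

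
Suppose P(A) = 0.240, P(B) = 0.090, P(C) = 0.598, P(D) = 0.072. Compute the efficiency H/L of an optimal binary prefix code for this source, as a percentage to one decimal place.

Entropy H = −Σ p log₂ p ≈ 1.5237 bits.
Huffman merges: 9/125+9/100→81/500; 81/500+6/25→201/500; 201/500+299/500→1. L = 391/250 ≈ 1.5640.
Efficiency = H/L = 1.5237/1.5640 = 97.4%.

97.4%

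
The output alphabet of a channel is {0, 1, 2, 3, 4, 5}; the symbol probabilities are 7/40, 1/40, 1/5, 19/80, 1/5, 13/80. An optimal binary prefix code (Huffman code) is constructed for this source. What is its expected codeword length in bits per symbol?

2.55 bits/symbol

Repeatedly combine the two least-probable nodes; the expected code length is the sum of the merged weights.
merge 1/40 + 13/80 → 3/16
merge 7/40 + 3/16 → 29/80
merge 1/5 + 1/5 → 2/5
merge 19/80 + 29/80 → 3/5
merge 2/5 + 3/5 → 1
L = 3/16 + 29/80 + 2/5 + 3/5 + 1 = 51/20 = 2.55 bits/symbol.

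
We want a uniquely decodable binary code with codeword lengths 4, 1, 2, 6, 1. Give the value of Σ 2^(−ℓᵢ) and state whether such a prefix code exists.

With common denominator 2^6 = 64: Σ 2^(−ℓᵢ) = 4/64 + 32/64 + 16/64 + 1/64 + 32/64 = 85/64 = 1.328125.
Kraft's inequality requires Σ ≤ 1; here Σ = 1.328125 > 1, so no such prefix code exists.

1.328125; no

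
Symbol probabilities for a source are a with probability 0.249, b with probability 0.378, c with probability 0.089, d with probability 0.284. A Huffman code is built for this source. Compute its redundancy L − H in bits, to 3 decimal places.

Entropy H = −Σ p log₂ p ≈ 1.8563 bits.
Huffman merges: 89/1000+249/1000→169/500; 71/250+169/500→311/500; 189/500+311/500→1. L = 49/25 ≈ 1.9600.
L − H = 1.9600 − 1.8563 = 0.104 bits.

0.104 bits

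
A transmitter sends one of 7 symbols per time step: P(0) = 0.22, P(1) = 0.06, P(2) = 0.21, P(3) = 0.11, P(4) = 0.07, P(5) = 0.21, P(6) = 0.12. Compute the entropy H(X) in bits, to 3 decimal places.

H = −Σ pᵢ log₂ pᵢ.
−0.22·log₂(0.22) = 0.4806
−0.06·log₂(0.06) = 0.2435
−0.21·log₂(0.21) = 0.4728
−0.11·log₂(0.11) = 0.3503
−0.07·log₂(0.07) = 0.2686
−0.21·log₂(0.21) = 0.4728
−0.12·log₂(0.12) = 0.3671
Sum ≈ 2.6557 → 2.656 bits.

2.656 bits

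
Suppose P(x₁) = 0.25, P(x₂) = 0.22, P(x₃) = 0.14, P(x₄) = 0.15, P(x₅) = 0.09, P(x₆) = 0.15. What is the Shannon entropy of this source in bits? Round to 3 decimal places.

H = −Σ pᵢ log₂ pᵢ.
−0.25·log₂(0.25) = 0.5000
−0.22·log₂(0.22) = 0.4806
−0.14·log₂(0.14) = 0.3971
−0.15·log₂(0.15) = 0.4105
−0.09·log₂(0.09) = 0.3127
−0.15·log₂(0.15) = 0.4105
Sum ≈ 2.5114 → 2.511 bits.

2.511 bits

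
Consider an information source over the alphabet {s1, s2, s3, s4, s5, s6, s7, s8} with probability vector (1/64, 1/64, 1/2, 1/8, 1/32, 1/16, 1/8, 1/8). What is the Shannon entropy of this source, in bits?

2.21875 bits

Each probability is a power of 1/2, so log₂(1/p) is an integer.
H = Σ p·log₂(1/p) = 1/64·6 + 1/64·6 + 1/2·1 + 1/8·3 + 1/32·5 + 1/16·4 + 1/8·3 + 1/8·3 = 2.21875 bits.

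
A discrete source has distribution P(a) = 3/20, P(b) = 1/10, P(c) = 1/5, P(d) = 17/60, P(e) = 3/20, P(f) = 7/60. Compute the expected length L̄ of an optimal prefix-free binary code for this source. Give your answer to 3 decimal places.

2.517 bits/symbol

Repeatedly combine the two least-probable nodes; the expected code length is the sum of the merged weights.
merge 1/10 + 7/60 → 13/60
merge 3/20 + 3/20 → 3/10
merge 1/5 + 13/60 → 5/12
merge 17/60 + 3/10 → 7/12
merge 5/12 + 7/12 → 1
L = 13/60 + 3/10 + 5/12 + 7/12 + 1 = 151/60 ≈ 2.517 bits/symbol.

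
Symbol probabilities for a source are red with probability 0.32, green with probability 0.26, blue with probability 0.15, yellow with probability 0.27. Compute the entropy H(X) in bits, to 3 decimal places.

H = −Σ pᵢ log₂ pᵢ.
−0.32·log₂(0.32) = 0.5260
−0.26·log₂(0.26) = 0.5053
−0.15·log₂(0.15) = 0.4105
−0.27·log₂(0.27) = 0.5100
Sum ≈ 1.9519 → 1.952 bits.

1.952 bits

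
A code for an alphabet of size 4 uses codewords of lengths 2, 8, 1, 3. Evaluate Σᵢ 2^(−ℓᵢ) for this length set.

0.87890625

With common denominator 2^8 = 256: Σ 2^(−ℓᵢ) = 64/256 + 1/256 + 128/256 + 32/256 = 225/256 = 0.87890625.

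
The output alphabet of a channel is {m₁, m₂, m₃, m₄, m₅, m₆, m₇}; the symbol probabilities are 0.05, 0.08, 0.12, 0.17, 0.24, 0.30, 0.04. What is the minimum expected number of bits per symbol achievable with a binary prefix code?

Repeatedly combine the two least-probable nodes; the expected code length is the sum of the merged weights.
merge 1/25 + 1/20 → 9/100
merge 2/25 + 9/100 → 17/100
merge 3/25 + 17/100 → 29/100
merge 17/100 + 6/25 → 41/100
merge 29/100 + 3/10 → 59/100
merge 41/100 + 59/100 → 1
L = 9/100 + 17/100 + 29/100 + 41/100 + 59/100 + 1 = 51/20 = 2.55 bits/symbol.

2.55 bits/symbol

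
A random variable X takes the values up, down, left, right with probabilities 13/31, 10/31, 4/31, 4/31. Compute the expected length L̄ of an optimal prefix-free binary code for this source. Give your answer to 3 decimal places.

1.839 bits/symbol

Repeatedly combine the two least-probable nodes; the expected code length is the sum of the merged weights.
merge 4/31 + 4/31 → 8/31
merge 8/31 + 10/31 → 18/31
merge 13/31 + 18/31 → 1
L = 8/31 + 18/31 + 1 = 57/31 ≈ 1.839 bits/symbol.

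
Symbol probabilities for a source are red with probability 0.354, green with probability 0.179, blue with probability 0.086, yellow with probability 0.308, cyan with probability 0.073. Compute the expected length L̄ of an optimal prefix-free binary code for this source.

2.143 bits/symbol

Repeatedly combine the two least-probable nodes; the expected code length is the sum of the merged weights.
merge 73/1000 + 43/500 → 159/1000
merge 159/1000 + 179/1000 → 169/500
merge 77/250 + 169/500 → 323/500
merge 177/500 + 323/500 → 1
L = 159/1000 + 169/500 + 323/500 + 1 = 2143/1000 = 2.143 bits/symbol.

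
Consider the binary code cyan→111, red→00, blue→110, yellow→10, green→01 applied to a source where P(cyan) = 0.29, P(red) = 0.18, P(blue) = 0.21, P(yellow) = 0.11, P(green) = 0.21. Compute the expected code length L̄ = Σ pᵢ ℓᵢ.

2.5 bits/symbol

L̄ = Σ pᵢ·ℓᵢ = 0.29·3 + 0.18·2 + 0.21·3 + 0.11·2 + 0.21·2 = 2.5 bits/symbol.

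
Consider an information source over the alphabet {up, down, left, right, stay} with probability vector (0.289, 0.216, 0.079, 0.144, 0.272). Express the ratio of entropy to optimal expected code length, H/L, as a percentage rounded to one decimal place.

Entropy H = −Σ p log₂ p ≈ 2.1979 bits.
Huffman merges: 79/1000+18/125→223/1000; 27/125+223/1000→439/1000; 34/125+289/1000→561/1000; 439/1000+561/1000→1. L = 2223/1000 ≈ 2.2230.
Efficiency = H/L = 2.1979/2.2230 = 98.9%.

98.9%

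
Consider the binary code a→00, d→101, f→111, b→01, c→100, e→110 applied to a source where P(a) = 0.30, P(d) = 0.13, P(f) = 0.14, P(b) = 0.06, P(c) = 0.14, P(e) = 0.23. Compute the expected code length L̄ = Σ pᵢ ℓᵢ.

2.64 bits/symbol

L̄ = Σ pᵢ·ℓᵢ = 0.30·2 + 0.13·3 + 0.14·3 + 0.06·2 + 0.14·3 + 0.23·3 = 2.64 bits/symbol.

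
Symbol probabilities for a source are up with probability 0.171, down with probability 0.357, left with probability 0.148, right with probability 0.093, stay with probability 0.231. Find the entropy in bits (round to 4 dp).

H = −Σ pᵢ log₂ pᵢ.
−0.171·log₂(0.171) = 0.4357
−0.357·log₂(0.357) = 0.5305
−0.148·log₂(0.148) = 0.4079
−0.093·log₂(0.093) = 0.3187
−0.231·log₂(0.231) = 0.4883
Sum ≈ 2.1812 → 2.1812 bits.

2.1812 bits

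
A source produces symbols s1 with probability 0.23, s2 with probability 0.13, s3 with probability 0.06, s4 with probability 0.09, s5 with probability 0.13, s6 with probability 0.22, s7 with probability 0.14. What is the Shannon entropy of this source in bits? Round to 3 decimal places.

2.687 bits

H = −Σ pᵢ log₂ pᵢ.
−0.23·log₂(0.23) = 0.4877
−0.13·log₂(0.13) = 0.3826
−0.06·log₂(0.06) = 0.2435
−0.09·log₂(0.09) = 0.3127
−0.13·log₂(0.13) = 0.3826
−0.22·log₂(0.22) = 0.4806
−0.14·log₂(0.14) = 0.3971
Sum ≈ 2.6868 → 2.687 bits.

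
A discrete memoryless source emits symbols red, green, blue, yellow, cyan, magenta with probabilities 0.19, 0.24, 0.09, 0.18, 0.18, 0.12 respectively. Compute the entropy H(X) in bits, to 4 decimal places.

H = −Σ pᵢ log₂ pᵢ.
−0.19·log₂(0.19) = 0.4552
−0.24·log₂(0.24) = 0.4941
−0.09·log₂(0.09) = 0.3127
−0.18·log₂(0.18) = 0.4453
−0.18·log₂(0.18) = 0.4453
−0.12·log₂(0.12) = 0.3671
Sum ≈ 2.5197 → 2.5197 bits.

2.5197 bits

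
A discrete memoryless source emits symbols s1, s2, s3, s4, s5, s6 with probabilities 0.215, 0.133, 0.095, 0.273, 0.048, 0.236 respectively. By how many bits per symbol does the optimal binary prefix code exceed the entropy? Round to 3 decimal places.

Entropy H = −Σ p log₂ p ≈ 2.3997 bits.
Huffman merges: 6/125+19/200→143/1000; 133/1000+143/1000→69/250; 43/200+59/250→451/1000; 273/1000+69/250→549/1000; 451/1000+549/1000→1. L = 2419/1000 ≈ 2.4190.
L − H = 2.4190 − 2.3997 = 0.019 bits.

0.019 bits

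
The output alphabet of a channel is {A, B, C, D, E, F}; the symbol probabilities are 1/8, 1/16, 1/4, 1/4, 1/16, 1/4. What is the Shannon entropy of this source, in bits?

Each probability is a power of 1/2, so log₂(1/p) is an integer.
H = Σ p·log₂(1/p) = 1/8·3 + 1/16·4 + 1/4·2 + 1/4·2 + 1/16·4 + 1/4·2 = 2.375 bits.

2.375 bits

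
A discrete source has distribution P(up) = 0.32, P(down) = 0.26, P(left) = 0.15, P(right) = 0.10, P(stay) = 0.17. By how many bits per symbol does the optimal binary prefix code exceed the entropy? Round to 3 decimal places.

Entropy H = −Σ p log₂ p ≈ 2.2086 bits.
Huffman merges: 1/10+3/20→1/4; 17/100+1/4→21/50; 13/50+8/25→29/50; 21/50+29/50→1. L = 9/4 ≈ 2.2500.
L − H = 2.2500 − 2.2086 = 0.041 bits.

0.041 bits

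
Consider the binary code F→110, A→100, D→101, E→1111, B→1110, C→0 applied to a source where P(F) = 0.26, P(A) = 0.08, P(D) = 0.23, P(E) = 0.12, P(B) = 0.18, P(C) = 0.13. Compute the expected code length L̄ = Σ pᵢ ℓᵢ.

L̄ = Σ pᵢ·ℓᵢ = 0.26·3 + 0.08·3 + 0.23·3 + 0.12·4 + 0.18·4 + 0.13·1 = 3.04 bits/symbol.

3.04 bits/symbol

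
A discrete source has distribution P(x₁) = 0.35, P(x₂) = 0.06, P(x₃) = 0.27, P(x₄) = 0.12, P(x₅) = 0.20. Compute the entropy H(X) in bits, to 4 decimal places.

2.1151 bits

H = −Σ pᵢ log₂ pᵢ.
−0.35·log₂(0.35) = 0.5301
−0.06·log₂(0.06) = 0.2435
−0.27·log₂(0.27) = 0.5100
−0.12·log₂(0.12) = 0.3671
−0.20·log₂(0.20) = 0.4644
Sum ≈ 2.1151 → 2.1151 bits.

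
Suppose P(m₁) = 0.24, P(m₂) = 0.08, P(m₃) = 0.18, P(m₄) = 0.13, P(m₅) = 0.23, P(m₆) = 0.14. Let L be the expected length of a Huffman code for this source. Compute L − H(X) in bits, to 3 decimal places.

0.032 bits

Entropy H = −Σ p log₂ p ≈ 2.4984 bits.
Huffman merges: 2/25+13/100→21/100; 7/50+9/50→8/25; 21/100+23/100→11/25; 6/25+8/25→14/25; 11/25+14/25→1. L = 253/100 ≈ 2.5300.
L − H = 2.5300 − 2.4984 = 0.032 bits.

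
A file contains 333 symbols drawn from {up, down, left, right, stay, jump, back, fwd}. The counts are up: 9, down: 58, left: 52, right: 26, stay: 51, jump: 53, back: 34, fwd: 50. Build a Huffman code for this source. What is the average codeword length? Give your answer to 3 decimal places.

Probabilities are the counts divided by 333.
Repeatedly combine the two least-probable nodes; the expected code length is the sum of the merged weights.
merge 1/37 + 26/333 → 35/333
merge 34/333 + 35/333 → 23/111
merge 50/333 + 17/111 → 101/333
merge 52/333 + 53/333 → 35/111
merge 58/333 + 23/111 → 127/333
merge 101/333 + 35/111 → 206/333
merge 127/333 + 206/333 → 1
L = 35/333 + 23/111 + 101/333 + 35/111 + 127/333 + 206/333 + 1 = 976/333 ≈ 2.931 bits/symbol.

2.931 bits/symbol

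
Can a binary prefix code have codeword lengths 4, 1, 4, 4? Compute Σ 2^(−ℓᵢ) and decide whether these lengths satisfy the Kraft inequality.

With common denominator 2^4 = 16: Σ 2^(−ℓᵢ) = 1/16 + 8/16 + 1/16 + 1/16 = 11/16 = 0.6875.
Kraft's inequality requires Σ ≤ 1; here Σ = 0.6875 ≤ 1, so such a prefix code exists.

0.6875; yes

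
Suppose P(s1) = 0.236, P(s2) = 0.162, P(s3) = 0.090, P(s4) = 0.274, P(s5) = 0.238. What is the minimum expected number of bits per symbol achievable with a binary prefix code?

2.252 bits/symbol

Repeatedly combine the two least-probable nodes; the expected code length is the sum of the merged weights.
merge 9/100 + 81/500 → 63/250
merge 59/250 + 119/500 → 237/500
merge 63/250 + 137/500 → 263/500
merge 237/500 + 263/500 → 1
L = 63/250 + 237/500 + 263/500 + 1 = 563/250 = 2.252 bits/symbol.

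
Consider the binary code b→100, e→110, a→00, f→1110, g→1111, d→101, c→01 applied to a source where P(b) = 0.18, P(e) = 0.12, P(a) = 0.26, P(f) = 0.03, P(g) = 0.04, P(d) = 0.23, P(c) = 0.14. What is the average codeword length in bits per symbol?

L̄ = Σ pᵢ·ℓᵢ = 0.18·3 + 0.12·3 + 0.26·2 + 0.03·4 + 0.04·4 + 0.23·3 + 0.14·2 = 2.67 bits/symbol.

2.67 bits/symbol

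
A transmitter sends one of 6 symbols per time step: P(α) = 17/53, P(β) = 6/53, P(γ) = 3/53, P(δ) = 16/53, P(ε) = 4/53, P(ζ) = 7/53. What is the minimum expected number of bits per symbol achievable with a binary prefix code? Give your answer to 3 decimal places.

2.377 bits/symbol

Repeatedly combine the two least-probable nodes; the expected code length is the sum of the merged weights.
merge 3/53 + 4/53 → 7/53
merge 6/53 + 7/53 → 13/53
merge 7/53 + 13/53 → 20/53
merge 16/53 + 17/53 → 33/53
merge 20/53 + 33/53 → 1
L = 7/53 + 13/53 + 20/53 + 33/53 + 1 = 126/53 ≈ 2.377 bits/symbol.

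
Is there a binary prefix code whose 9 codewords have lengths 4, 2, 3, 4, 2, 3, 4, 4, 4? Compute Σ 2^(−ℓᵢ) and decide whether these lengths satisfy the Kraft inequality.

With common denominator 2^4 = 16: Σ 2^(−ℓᵢ) = 1/16 + 4/16 + 2/16 + 1/16 + 4/16 + 2/16 + 1/16 + 1/16 + 1/16 = 17/16 = 1.0625.
Kraft's inequality requires Σ ≤ 1; here Σ = 1.0625 > 1, so no such prefix code exists.

1.0625; no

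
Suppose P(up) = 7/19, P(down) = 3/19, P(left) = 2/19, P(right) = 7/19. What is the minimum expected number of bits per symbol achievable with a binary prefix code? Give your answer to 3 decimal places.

Repeatedly combine the two least-probable nodes; the expected code length is the sum of the merged weights.
merge 2/19 + 3/19 → 5/19
merge 5/19 + 7/19 → 12/19
merge 7/19 + 12/19 → 1
L = 5/19 + 12/19 + 1 = 36/19 ≈ 1.895 bits/symbol.

1.895 bits/symbol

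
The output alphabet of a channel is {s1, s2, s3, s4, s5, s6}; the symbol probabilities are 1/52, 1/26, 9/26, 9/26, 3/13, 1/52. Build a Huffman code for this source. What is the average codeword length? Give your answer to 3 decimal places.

Repeatedly combine the two least-probable nodes; the expected code length is the sum of the merged weights.
merge 1/52 + 1/52 → 1/26
merge 1/26 + 1/26 → 1/13
merge 1/13 + 3/13 → 4/13
merge 4/13 + 9/26 → 17/26
merge 9/26 + 17/26 → 1
L = 1/26 + 1/13 + 4/13 + 17/26 + 1 = 27/13 ≈ 2.077 bits/symbol.

2.077 bits/symbol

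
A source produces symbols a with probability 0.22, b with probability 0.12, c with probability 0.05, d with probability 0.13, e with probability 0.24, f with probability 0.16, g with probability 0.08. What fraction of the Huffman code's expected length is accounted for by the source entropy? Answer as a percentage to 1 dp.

Entropy H = −Σ p log₂ p ≈ 2.6550 bits.
Huffman merges: 1/20+2/25→13/100; 3/25+13/100→1/4; 13/100+4/25→29/100; 11/50+6/25→23/50; 1/4+29/100→27/50; 23/50+27/50→1. L = 267/100 ≈ 2.6700.
Efficiency = H/L = 2.6550/2.6700 = 99.4%.

99.4%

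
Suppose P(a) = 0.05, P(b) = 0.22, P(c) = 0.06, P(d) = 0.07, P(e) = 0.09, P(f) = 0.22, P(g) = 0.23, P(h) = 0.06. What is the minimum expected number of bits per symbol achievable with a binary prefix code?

Repeatedly combine the two least-probable nodes; the expected code length is the sum of the merged weights.
merge 1/20 + 3/50 → 11/100
merge 3/50 + 7/100 → 13/100
merge 9/100 + 11/100 → 1/5
merge 13/100 + 1/5 → 33/100
merge 11/50 + 11/50 → 11/25
merge 23/100 + 33/100 → 14/25
merge 11/25 + 14/25 → 1
L = 11/100 + 13/100 + 1/5 + 33/100 + 11/25 + 14/25 + 1 = 277/100 = 2.77 bits/symbol.

2.77 bits/symbol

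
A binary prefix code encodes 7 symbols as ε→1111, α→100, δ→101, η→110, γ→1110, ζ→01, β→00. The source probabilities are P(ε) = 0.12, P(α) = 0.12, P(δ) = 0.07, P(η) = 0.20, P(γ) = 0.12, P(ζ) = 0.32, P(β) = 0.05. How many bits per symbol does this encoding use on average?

2.87 bits/symbol

L̄ = Σ pᵢ·ℓᵢ = 0.12·4 + 0.12·3 + 0.07·3 + 0.20·3 + 0.12·4 + 0.32·2 + 0.05·2 = 2.87 bits/symbol.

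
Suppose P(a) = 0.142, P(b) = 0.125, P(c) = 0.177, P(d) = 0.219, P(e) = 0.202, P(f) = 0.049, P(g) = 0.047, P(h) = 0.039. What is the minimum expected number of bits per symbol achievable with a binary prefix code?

Repeatedly combine the two least-probable nodes; the expected code length is the sum of the merged weights.
merge 39/1000 + 47/1000 → 43/500
merge 49/1000 + 43/500 → 27/200
merge 1/8 + 27/200 → 13/50
merge 71/500 + 177/1000 → 319/1000
merge 101/500 + 219/1000 → 421/1000
merge 13/50 + 319/1000 → 579/1000
merge 421/1000 + 579/1000 → 1
L = 43/500 + 27/200 + 13/50 + 319/1000 + 421/1000 + 579/1000 + 1 = 14/5 = 2.8 bits/symbol.

2.8 bits/symbol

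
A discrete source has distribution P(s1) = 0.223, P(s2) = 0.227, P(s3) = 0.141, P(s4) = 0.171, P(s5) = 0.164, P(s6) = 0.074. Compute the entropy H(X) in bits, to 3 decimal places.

H = −Σ pᵢ log₂ pᵢ.
−0.223·log₂(0.223) = 0.4828
−0.227·log₂(0.227) = 0.4856
−0.141·log₂(0.141) = 0.3985
−0.171·log₂(0.171) = 0.4357
−0.164·log₂(0.164) = 0.4278
−0.074·log₂(0.074) = 0.2780
Sum ≈ 2.5083 → 2.508 bits.

2.508 bits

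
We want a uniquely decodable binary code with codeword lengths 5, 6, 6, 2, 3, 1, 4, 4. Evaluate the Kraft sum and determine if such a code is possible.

1.0625; no

With common denominator 2^6 = 64: Σ 2^(−ℓᵢ) = 2/64 + 1/64 + 1/64 + 16/64 + 8/64 + 32/64 + 4/64 + 4/64 = 68/64 = 1.0625.
Kraft's inequality requires Σ ≤ 1; here Σ = 1.0625 > 1, so no such prefix code exists.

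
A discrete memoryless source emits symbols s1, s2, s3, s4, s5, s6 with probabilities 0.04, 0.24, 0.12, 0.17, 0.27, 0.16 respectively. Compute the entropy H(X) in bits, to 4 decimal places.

2.4146 bits

H = −Σ pᵢ log₂ pᵢ.
−0.04·log₂(0.04) = 0.1858
−0.24·log₂(0.24) = 0.4941
−0.12·log₂(0.12) = 0.3671
−0.17·log₂(0.17) = 0.4346
−0.27·log₂(0.27) = 0.5100
−0.16·log₂(0.16) = 0.4230
Sum ≈ 2.4146 → 2.4146 bits.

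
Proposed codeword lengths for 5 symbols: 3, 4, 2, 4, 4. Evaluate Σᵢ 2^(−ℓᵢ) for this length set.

0.5625

With common denominator 2^4 = 16: Σ 2^(−ℓᵢ) = 2/16 + 1/16 + 4/16 + 1/16 + 1/16 = 9/16 = 0.5625.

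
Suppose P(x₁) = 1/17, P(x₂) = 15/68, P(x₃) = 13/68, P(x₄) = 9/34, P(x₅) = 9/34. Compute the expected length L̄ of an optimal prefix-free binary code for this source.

Repeatedly combine the two least-probable nodes; the expected code length is the sum of the merged weights.
merge 1/17 + 13/68 → 1/4
merge 15/68 + 1/4 → 8/17
merge 9/34 + 9/34 → 9/17
merge 8/17 + 9/17 → 1
L = 1/4 + 8/17 + 9/17 + 1 = 9/4 = 2.25 bits/symbol.

2.25 bits/symbol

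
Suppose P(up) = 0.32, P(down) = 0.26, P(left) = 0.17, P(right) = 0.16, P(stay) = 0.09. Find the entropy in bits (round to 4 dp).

H = −Σ pᵢ log₂ pᵢ.
−0.32·log₂(0.32) = 0.5260
−0.26·log₂(0.26) = 0.5053
−0.17·log₂(0.17) = 0.4346
−0.16·log₂(0.16) = 0.4230
−0.09·log₂(0.09) = 0.3127
Sum ≈ 2.2016 → 2.2016 bits.

2.2016 bits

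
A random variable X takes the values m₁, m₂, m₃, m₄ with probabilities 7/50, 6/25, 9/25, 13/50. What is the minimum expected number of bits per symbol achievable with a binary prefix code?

2 bits/symbol

Repeatedly combine the two least-probable nodes; the expected code length is the sum of the merged weights.
merge 7/50 + 6/25 → 19/50
merge 13/50 + 9/25 → 31/50
merge 19/50 + 31/50 → 1
L = 19/50 + 31/50 + 1 = 2 bits/symbol.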